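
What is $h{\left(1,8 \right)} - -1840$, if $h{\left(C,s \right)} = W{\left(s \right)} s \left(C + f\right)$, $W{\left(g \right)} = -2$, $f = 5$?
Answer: $1744$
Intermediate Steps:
$h{\left(C,s \right)} = - 2 s \left(5 + C\right)$ ($h{\left(C,s \right)} = - 2 s \left(C + 5\right) = - 2 s \left(5 + C\right)$)
$h{\left(1,8 \right)} - -1840 = \left(-2\right) 8 \left(5 + 1\right) - -1840 = \left(-2\right) 8 \cdot 6 + 1840 = -96 + 1840 = 1744$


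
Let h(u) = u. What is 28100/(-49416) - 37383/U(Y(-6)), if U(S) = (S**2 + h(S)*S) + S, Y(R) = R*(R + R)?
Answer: -1025231/247080 ≈ -4.1494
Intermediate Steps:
Y(R) = 2*R**2 (Y(R) = R*(2*R) = 2*R**2)
U(S) = S + 2*S**2 (U(S) = (S**2 + S*S) + S = (S**2 + S**2) + S = 2*S**2 + S = S + 2*S**2)
28100/(-49416) - 37383/U(Y(-6)) = 28100/(-49416) - 37383*1/(72*(1 + 2*(2*(-6)**2))) = 28100*(-1/49416) - 37383*1/(72*(1 + 2*(2*36))) = -7025/12354 - 37383*1/(72*(1 + 2*72)) = -7025/12354 - 37383*1/(72*(1 + 144)) = -7025/12354 - 37383/(72*145) = -7025/12354 - 37383/10440 = -7025/12354 - 37383*1/10440 = -7025/12354 - 12461/3480 = -1025231/247080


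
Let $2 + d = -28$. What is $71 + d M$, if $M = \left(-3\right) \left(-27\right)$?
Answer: $-2359$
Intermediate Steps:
$M = 81$
$d = -30$ ($d = -2 - 28 = -30$)
$71 + d M = 71 - 2430 = -2359$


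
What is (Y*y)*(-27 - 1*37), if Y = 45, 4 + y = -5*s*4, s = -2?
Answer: -103680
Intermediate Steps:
y = 36 (y = -4 - 5*(-2)*4 = -4 + 10*4 = -4 + 40 = 36)
(Y*y)*(-27 - 1*37) = (45*36)*(-27 - 1*37) = 1620*(-27 - 37) = 1620*(-64) = -103680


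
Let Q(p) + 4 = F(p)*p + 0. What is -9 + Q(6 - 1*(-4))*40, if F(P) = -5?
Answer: -2169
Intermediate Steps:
Q(p) = -4 - 5*p (Q(p) = -4 + (-5*p + 0) = -4 - 5*p)
-9 + Q(6 - 1*(-4))*40 = -9 + (-4 - 5*(6 - 1*(-4)))*40 = -9 + (-4 - 5*(6 + 4))*40 = -9 + (-4 - 5*10)*40 = -9 + (-4 - 50)*40 = -9 - 54*40 = -9 - 2160 = -2169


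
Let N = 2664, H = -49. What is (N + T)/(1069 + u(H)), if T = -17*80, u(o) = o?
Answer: 326/255 ≈ 1.2784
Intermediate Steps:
T = -1360
(N + T)/(1069 + u(H)) = (2664 - 1360)/(1069 - 49) = 1304/1020 = 1304*(1/1020) = 326/255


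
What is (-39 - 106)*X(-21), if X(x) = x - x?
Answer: 0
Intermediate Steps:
X(x) = 0
(-39 - 106)*X(-21) = (-39 - 106)*0 = -145*0 = 0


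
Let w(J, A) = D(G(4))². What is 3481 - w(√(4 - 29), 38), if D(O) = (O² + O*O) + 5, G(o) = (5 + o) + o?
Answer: -114168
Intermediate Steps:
G(o) = 5 + 2*o
D(O) = 5 + 2*O² (D(O) = (O² + O²) + 5 = 2*O² + 5 = 5 + 2*O²)
w(J, A) = 117649 (w(J, A) = (5 + 2*(5 + 2*4)²)² = (5 + 2*(5 + 8)²)² = (5 + 2*13²)² = (5 + 2*169)² = (5 + 338)² = 343² = 117649)
3481 - w(√(4 - 29), 38) = 3481 - 1*117649 = 3481 - 117649 = -114168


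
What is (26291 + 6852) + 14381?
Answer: 47524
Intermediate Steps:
(26291 + 6852) + 14381 = 33143 + 14381 = 47524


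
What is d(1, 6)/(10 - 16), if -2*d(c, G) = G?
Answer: ½ ≈ 0.50000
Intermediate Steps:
d(c, G) = -G/2
d(1, 6)/(10 - 16) = (-½*6)/(10 - 16) = -3/(-6) = -3*(-⅙) = ½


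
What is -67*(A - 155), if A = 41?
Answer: 7638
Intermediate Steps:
-67*(A - 155) = -67*(41 - 155) = -67*(-114) = 7638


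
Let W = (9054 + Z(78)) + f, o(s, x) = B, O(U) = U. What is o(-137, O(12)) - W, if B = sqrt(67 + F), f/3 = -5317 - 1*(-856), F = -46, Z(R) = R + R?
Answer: 4173 + sqrt(21) ≈ 4177.6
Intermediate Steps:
Z(R) = 2*R
f = -13383 (f = 3*(-5317 - 1*(-856)) = 3*(-5317 + 856) = 3*(-4461) = -13383)
B = sqrt(21) (B = sqrt(67 - 46) = sqrt(21) ≈ 4.5826)
o(s, x) = sqrt(21)
W = -4173 (W = (9054 + 2*78) - 13383 = (9054 + 156) - 13383 = 9210 - 13383 = -4173)
o(-137, O(12)) - W = sqrt(21) - 1*(-4173) = sqrt(21) + 4173 = 4173 + sqrt(21)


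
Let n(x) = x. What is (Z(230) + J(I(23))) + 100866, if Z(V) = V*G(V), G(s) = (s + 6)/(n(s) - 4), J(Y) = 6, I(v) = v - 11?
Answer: 11425676/113 ≈ 1.0111e+5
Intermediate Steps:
I(v) = -11 + v
G(s) = (6 + s)/(-4 + s) (G(s) = (s + 6)/(s - 4) = (6 + s)/(-4 + s))
Z(V) = V*(6 + V)/(-4 + V) (Z(V) = V*((6 + V)/(-4 + V)) = V*(6 + V)/(-4 + V))
(Z(230) + J(I(23))) + 100866 = (230*(6 + 230)/(-4 + 230) + 6) + 100866 = (230*236/226 + 6) + 100866 = (230*(1/226)*236 + 6) + 100866 = (27140/113 + 6) + 100866 = 27818/113 + 100866 = 11425676/113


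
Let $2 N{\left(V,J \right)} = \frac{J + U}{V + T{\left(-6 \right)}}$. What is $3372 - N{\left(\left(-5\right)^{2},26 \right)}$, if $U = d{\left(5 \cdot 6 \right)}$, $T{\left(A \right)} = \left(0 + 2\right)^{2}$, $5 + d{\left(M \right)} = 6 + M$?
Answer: $\frac{195519}{58} \approx 3371.0$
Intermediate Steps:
$d{\left(M \right)} = 1 + M$ ($d{\left(M \right)} = -5 + \left(6 + M\right) = 1 + M$)
$T{\left(A \right)} = 4$ ($T{\left(A \right)} = 2^{2} = 4$)
$U = 31$ ($U = 1 + 5 \cdot 6 = 1 + 30 = 31$)
$N{\left(V,J \right)} = \frac{31 + J}{2 \left(4 + V\right)}$ ($N{\left(V,J \right)} = \frac{\left(J + 31\right) \frac{1}{V + 4}}{2} = \frac{\left(31 + J\right) \frac{1}{4 + V}}{2} = \frac{\frac{1}{4 + V} \left(31 + J\right)}{2} = \frac{31 + J}{2 \left(4 + V\right)}$)
$3372 - N{\left(\left(-5\right)^{2},26 \right)} = 3372 - \frac{31 + 26}{2 \left(4 + \left(-5\right)^{2}\right)} = 3372 - \frac{1}{2} \frac{1}{4 + 25} \cdot 57 = 3372 - \frac{1}{2} \cdot \frac{1}{29} \cdot 57 = 3372 - \frac{57}{58} = \frac{195519}{58}$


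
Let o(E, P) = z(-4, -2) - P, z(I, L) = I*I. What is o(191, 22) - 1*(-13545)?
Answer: 13539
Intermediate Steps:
z(I, L) = I²
o(E, P) = 16 - P (o(E, P) = (-4)² - P = 16 - P)
o(191, 22) - 1*(-13545) = (16 - 1*22) - 1*(-13545) = (16 - 22) + 13545 = -6 + 13545 = 13539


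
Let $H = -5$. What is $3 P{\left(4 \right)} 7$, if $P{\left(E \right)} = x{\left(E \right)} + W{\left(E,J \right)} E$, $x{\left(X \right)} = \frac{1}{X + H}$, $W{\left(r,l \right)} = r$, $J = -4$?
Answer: $315$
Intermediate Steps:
$x{\left(X \right)} = \frac{1}{-5 + X}$ ($x{\left(X \right)} = \frac{1}{X - 5} = \frac{1}{-5 + X}$)
$P{\left(E \right)} = E^{2} + \frac{1}{-5 + E}$ ($P{\left(E \right)} = \frac{1}{-5 + E} + E E = \frac{1}{-5 + E} + E^{2} = E^{2} + \frac{1}{-5 + E}$)
$3 P{\left(4 \right)} 7 = 3 \frac{1 + 4^{2} \left(-5 + 4\right)}{-5 + 4} \cdot 7 = 3 \frac{1 + 16 \left(-1\right)}{-1} \cdot 7 = 3 \left(- (1 - 16)\right) 7 = 3 \left(\left(-1\right) \left(-15\right)\right) 7 = 3 \cdot 15 \cdot 7 = 45 \cdot 7 = 315$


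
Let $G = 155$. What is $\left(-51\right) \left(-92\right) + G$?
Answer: $4847$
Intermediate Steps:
$\left(-51\right) \left(-92\right) + G = \left(-51\right) \left(-92\right) + 155 = 4692 + 155 = 4847$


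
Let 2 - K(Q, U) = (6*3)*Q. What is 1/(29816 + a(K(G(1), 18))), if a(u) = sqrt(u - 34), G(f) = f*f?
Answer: 14908/444496953 - 5*I*sqrt(2)/888993906 ≈ 3.3539e-5 - 7.954e-9*I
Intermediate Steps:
G(f) = f**2
K(Q, U) = 2 - 18*Q (K(Q, U) = 2 - 6*3*Q = 2 - 18*Q)
a(u) = sqrt(-34 + u)
1/(29816 + a(K(G(1), 18))) = 1/(29816 + sqrt(-34 + (2 - 18*1**2))) = 1/(29816 + sqrt(-34 + (2 - 18*1))) = 1/(29816 + sqrt(-34 + (2 - 18))) = 1/(29816 + sqrt(-34 - 16)) = 1/(29816 + sqrt(-50)) = 1/(29816 + 5*I*sqrt(2))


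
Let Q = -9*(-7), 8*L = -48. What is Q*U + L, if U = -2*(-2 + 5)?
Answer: -384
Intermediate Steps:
L = -6 (L = (1/8)*(-48) = -6)
U = -6 (U = -2*3 = -6)
Q = 63
Q*U + L = 63*(-6) - 6 = -378 - 6 = -384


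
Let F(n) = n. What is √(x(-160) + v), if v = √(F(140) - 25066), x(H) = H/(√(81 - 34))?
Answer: √(-7520*√47 + 24299*I*√206)/47 ≈ 8.254 + 9.5638*I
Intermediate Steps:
x(H) = H*√47/47 (x(H) = H/(√47) = H*(√47/47) = H*√47/47)
v = 11*I*√206 (v = √(140 - 25066) = √(-24926) = 11*I*√206 ≈ 157.88*I)
√(x(-160) + v) = √((1/47)*(-160)*√47 + 11*I*√206) = √(-160*√47/47 + 11*I*√206)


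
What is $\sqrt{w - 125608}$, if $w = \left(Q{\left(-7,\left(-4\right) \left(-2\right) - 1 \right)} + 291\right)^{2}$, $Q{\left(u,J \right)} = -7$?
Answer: $2 i \sqrt{11238} \approx 212.02 i$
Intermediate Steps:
$w = 80656$ ($w = \left(-7 + 291\right)^{2} = 284^{2} = 80656$)
$\sqrt{w - 125608} = \sqrt{80656 - 125608} = \sqrt{-44952} = 2 i \sqrt{11238}$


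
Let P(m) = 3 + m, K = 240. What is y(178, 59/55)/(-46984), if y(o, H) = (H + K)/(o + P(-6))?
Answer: -13259/452221000 ≈ -2.9320e-5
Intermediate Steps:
y(o, H) = (240 + H)/(-3 + o) (y(o, H) = (H + 240)/(o + (3 - 6)) = (240 + H)/(o - 3) = (240 + H)/(-3 + o))
y(178, 59/55)/(-46984) = ((240 + 59/55)/(-3 + 178))/(-46984) = ((240 + 59*(1/55))/175)*(-1/46984) = ((240 + 59/55)/175)*(-1/46984) = ((1/175)*(13259/55))*(-1/46984) = (13259/9625)*(-1/46984) = -13259/452221000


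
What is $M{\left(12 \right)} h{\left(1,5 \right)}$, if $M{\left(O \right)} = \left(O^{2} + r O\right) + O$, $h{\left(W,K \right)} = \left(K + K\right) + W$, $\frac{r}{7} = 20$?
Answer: $20196$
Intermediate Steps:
$r = 140$ ($r = 7 \cdot 20 = 140$)
$h{\left(W,K \right)} = W + 2 K$ ($h{\left(W,K \right)} = 2 K + W = W + 2 K$)
$M{\left(O \right)} = O^{2} + 141 O$ ($M{\left(O \right)} = \left(O^{2} + 140 O\right) + O = O^{2} + 141 O$)
$M{\left(12 \right)} h{\left(1,5 \right)} = 12 \left(141 + 12\right) \left(1 + 2 \cdot 5\right) = 12 \cdot 153 \left(1 + 10\right) = 1836 \cdot 11 = 20196$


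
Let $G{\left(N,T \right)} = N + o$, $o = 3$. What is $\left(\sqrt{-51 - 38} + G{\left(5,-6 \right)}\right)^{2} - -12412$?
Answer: $12387 + 16 i \sqrt{89} \approx 12387.0 + 150.94 i$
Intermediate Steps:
$G{\left(N,T \right)} = 3 + N$ ($G{\left(N,T \right)} = N + 3 = 3 + N$)
$\left(\sqrt{-51 - 38} + G{\left(5,-6 \right)}\right)^{2} - -12412 = \left(\sqrt{-51 - 38} + \left(3 + 5\right)\right)^{2} - -12412 = \left(\sqrt{-89} + 8\right)^{2} + 12412 = \left(i \sqrt{89} + 8\right)^{2} + 12412 = \left(8 + i \sqrt{89}\right)^{2} + 12412 = 12412 + \left(8 + i \sqrt{89}\right)^{2}$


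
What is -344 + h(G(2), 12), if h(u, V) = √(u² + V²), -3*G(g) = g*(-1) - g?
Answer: -344 + 4*√82/3 ≈ -331.93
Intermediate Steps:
G(g) = 2*g/3 (G(g) = -(g*(-1) - g)/3 = -(-g - g)/3 = -(-2)*g/3 = 2*g/3)
h(u, V) = √(V² + u²)
-344 + h(G(2), 12) = -344 + √(12² + ((⅔)*2)²) = -344 + √(144 + (4/3)²) = -344 + √(144 + 16/9) = -344 + √(1312/9) = -344 + 4*√82/3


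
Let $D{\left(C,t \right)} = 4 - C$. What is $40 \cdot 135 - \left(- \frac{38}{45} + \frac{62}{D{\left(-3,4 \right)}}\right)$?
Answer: $\frac{1698476}{315} \approx 5392.0$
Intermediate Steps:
$40 \cdot 135 - \left(- \frac{38}{45} + \frac{62}{D{\left(-3,4 \right)}}\right) = 40 \cdot 135 - \left(- \frac{38}{45} + \frac{62}{4 - -3}\right) = 5400 - \left(- \frac{38}{45} + \frac{62}{4 + 3}\right) = 5400 + \left(\frac{38}{45} - \frac{62}{7}\right) = 5400 - \frac{2524}{315} = \frac{1698476}{315}$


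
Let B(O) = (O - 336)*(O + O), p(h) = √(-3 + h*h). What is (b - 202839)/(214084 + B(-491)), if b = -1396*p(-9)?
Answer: -67613/342066 - 698*√78/513099 ≈ -0.20968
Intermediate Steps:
p(h) = √(-3 + h²)
b = -1396*√78 (b = -1396*√(-3 + (-9)²) = -1396*√(-3 + 81) = -1396*√78 ≈ -12329.)
B(O) = 2*O*(-336 + O) (B(O) = (-336 + O)*(2*O) = 2*O*(-336 + O))
(b - 202839)/(214084 + B(-491)) = (-1396*√78 - 202839)/(214084 + 2*(-491)*(-336 - 491)) = (-202839 - 1396*√78)/(214084 + 2*(-491)*(-827)) = (-202839 - 1396*√78)/(214084 + 812114) = (-202839 - 1396*√78)/1026198 = (-202839 - 1396*√78)*(1/1026198) = -67613/342066 - 698*√78/513099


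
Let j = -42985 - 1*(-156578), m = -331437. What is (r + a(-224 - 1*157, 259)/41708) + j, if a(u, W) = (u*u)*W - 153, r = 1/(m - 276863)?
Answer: 726208825273823/6342744100 ≈ 1.1449e+5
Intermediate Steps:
r = -1/608300 (r = 1/(-331437 - 276863) = 1/(-608300) = -1/608300 ≈ -1.6439e-6)
a(u, W) = -153 + W*u² (a(u, W) = u²*W - 153 = W*u² - 153 = -153 + W*u²)
j = 113593 (j = -42985 + 156578 = 113593)
(r + a(-224 - 1*157, 259)/41708) + j = (-1/608300 + (-153 + 259*(-224 - 1*157)²)/41708) + 113593 = (-1/608300 + (-153 + 259*(-224 - 157)²)*(1/41708)) + 113593 = (-1/608300 + (-153 + 259*(-381)²)*(1/41708)) + 113593 = (-1/608300 + (-153 + 259*145161)*(1/41708)) + 113593 = (-1/608300 + (-153 + 37596699)*(1/41708)) + 113593 = (-1/608300 + 37596546*(1/41708)) + 113593 = (-1/608300 + 18798273/20854) + 113593 = 5717494722523/6342744100 + 113593 = 726208825273823/6342744100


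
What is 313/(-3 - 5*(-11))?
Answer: 313/52 ≈ 6.0192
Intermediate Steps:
313/(-3 - 5*(-11)) = 313/(-3 + 55) = 313/52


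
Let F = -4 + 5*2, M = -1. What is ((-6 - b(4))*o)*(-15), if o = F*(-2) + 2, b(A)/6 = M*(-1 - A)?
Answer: -5400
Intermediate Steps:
F = 6 (F = -4 + 10 = 6)
b(A) = 6 + 6*A (b(A) = 6*(-(-1 - A)) = 6*(1 + A) = 6 + 6*A)
o = -10 (o = 6*(-2) + 2 = -12 + 2 = -10)
((-6 - b(4))*o)*(-15) = ((-6 - (6 + 6*4))*(-10))*(-15) = ((-6 - (6 + 24))*(-10))*(-15) = ((-6 - 1*30)*(-10))*(-15) = ((-6 - 30)*(-10))*(-15) = -36*(-10)*(-15) = 360*(-15) = -5400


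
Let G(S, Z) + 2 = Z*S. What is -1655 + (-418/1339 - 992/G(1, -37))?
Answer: -6547213/4017 ≈ -1629.9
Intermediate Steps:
G(S, Z) = -2 + S*Z (G(S, Z) = -2 + Z*S = -2 + S*Z)
-1655 + (-418/1339 - 992/G(1, -37)) = -1655 + (-418/1339 - 992/(-2 + 1*(-37))) = -1655 + (-418*1/1339 - 992/(-2 - 37)) = -1655 + (-418/1339 - 992/(-39)) = -1655 + (-418/1339 - 992*(-1/39)) = -1655 + (-418/1339 + 992/39) = -1655 + 100922/4017 = -6547213/4017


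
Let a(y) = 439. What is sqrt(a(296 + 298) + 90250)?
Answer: sqrt(90689) ≈ 301.15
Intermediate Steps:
sqrt(a(296 + 298) + 90250) = sqrt(439 + 90250) = sqrt(90689)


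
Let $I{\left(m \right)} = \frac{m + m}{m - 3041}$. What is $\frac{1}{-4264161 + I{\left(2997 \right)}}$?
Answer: $- \frac{22}{93814539} \approx -2.3451 \cdot 10^{-7}$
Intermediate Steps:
$I{\left(m \right)} = \frac{2 m}{-3041 + m}$
$\frac{1}{-4264161 + I{\left(2997 \right)}} = \frac{1}{-4264161 + 2 \cdot 2997 \frac{1}{-3041 + 2997}} = \frac{1}{-4264161 + 2 \cdot 2997 \frac{1}{-44}} = \frac{1}{-4264161 + 2 \cdot 2997 \left(- \frac{1}{44}\right)} = \frac{1}{-4264161 - \frac{2997}{22}} = \frac{1}{- \frac{93814539}{22}} = - \frac{22}{93814539}$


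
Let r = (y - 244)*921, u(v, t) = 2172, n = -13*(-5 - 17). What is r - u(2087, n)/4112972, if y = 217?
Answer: -25569319224/1028243 ≈ -24867.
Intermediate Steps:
n = 286 (n = -13*(-22) = 286)
r = -24867 (r = (217 - 244)*921 = -27*921 = -24867)
r - u(2087, n)/4112972 = -24867 - 2172/4112972 = -24867 - 1*543/1028243 = -24867 - 543/1028243 = -25569319224/1028243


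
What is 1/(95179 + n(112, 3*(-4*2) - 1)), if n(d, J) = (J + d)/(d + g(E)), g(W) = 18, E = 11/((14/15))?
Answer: 130/12373357 ≈ 1.0506e-5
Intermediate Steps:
E = 165/14 (E = 11/((14*(1/15))) = 11/(14/15) = 11*(15/14) = 165/14 ≈ 11.786)
n(d, J) = (J + d)/(18 + d) (n(d, J) = (J + d)/(d + 18) = (J + d)/(18 + d))
1/(95179 + n(112, 3*(-4*2) - 1)) = 1/(95179 + ((3*(-4*2) - 1) + 112)/(18 + 112)) = 1/(95179 + ((3*(-8) - 1) + 112)/130) = 1/(95179 + ((-24 - 1) + 112)/130) = 1/(95179 + (-25 + 112)/130) = 1/(95179 + (1/130)*87) = 1/(95179 + 87/130) = 1/(12373357/130) = 130/12373357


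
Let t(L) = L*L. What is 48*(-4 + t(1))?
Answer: -144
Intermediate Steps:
t(L) = L²
48*(-4 + t(1)) = 48*(-4 + 1²) = 48*(-4 + 1) = 48*(-3) = -144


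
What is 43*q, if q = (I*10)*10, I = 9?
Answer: 38700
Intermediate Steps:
q = 900 (q = (9*10)*10 = 90*10 = 900)
43*q = 43*900 = 38700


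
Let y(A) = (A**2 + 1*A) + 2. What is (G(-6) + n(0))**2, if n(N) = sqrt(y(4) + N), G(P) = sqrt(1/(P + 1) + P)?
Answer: 79/5 + 2*I*sqrt(3410)/5 ≈ 15.8 + 23.358*I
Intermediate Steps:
G(P) = sqrt(P + 1/(1 + P)) (G(P) = sqrt(1/(1 + P) + P) = sqrt(P + 1/(1 + P)))
y(A) = 2 + A + A**2 (y(A) = (A**2 + A) + 2 = (A + A**2) + 2 = 2 + A + A**2)
n(N) = sqrt(22 + N) (n(N) = sqrt((2 + 4 + 4**2) + N) = sqrt((2 + 4 + 16) + N) = sqrt(22 + N))
(G(-6) + n(0))**2 = (sqrt((1 - 6*(1 - 6))/(1 - 6)) + sqrt(22 + 0))**2 = (sqrt((1 - 6*(-5))/(-5)) + sqrt(22))**2 = (sqrt(-(1 + 30)/5) + sqrt(22))**2 = (sqrt(-1/5*31) + sqrt(22))**2 = (sqrt(-31/5) + sqrt(22))**2 = (I*sqrt(155)/5 + sqrt(22))**2 = (sqrt(22) + I*sqrt(155)/5)**2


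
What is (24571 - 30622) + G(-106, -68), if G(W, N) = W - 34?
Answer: -6191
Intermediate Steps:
G(W, N) = -34 + W
(24571 - 30622) + G(-106, -68) = (24571 - 30622) + (-34 - 106) = -6051 - 140 = -6191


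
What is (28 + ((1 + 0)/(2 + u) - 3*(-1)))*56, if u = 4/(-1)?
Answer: 1708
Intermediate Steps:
u = -4 (u = 4*(-1) = -4)
(28 + ((1 + 0)/(2 + u) - 3*(-1)))*56 = (28 + ((1 + 0)/(2 - 4) - 3*(-1)))*56 = (28 + (1/(-2) + 3))*56 = (28 + (1*(-1/2) + 3))*56 = (28 + (-1/2 + 3))*56 = (28 + 5/2)*56 = (61/2)*56 = 1708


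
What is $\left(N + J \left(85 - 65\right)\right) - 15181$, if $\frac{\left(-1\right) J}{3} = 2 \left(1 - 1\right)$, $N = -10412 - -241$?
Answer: $-25352$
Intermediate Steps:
$N = -10171$ ($N = -10412 + 241 = -10171$)
$J = 0$ ($J = - 3 \cdot 2 \left(1 - 1\right) = - 3 \cdot 2 \cdot 0 = \left(-3\right) 0 = 0$)
$\left(N + J \left(85 - 65\right)\right) - 15181 = \left(-10171 + 0 \left(85 - 65\right)\right) - 15181 = \left(-10171 + 0 \cdot 20\right) - 15181 = \left(-10171 + 0\right) - 15181 = -10171 - 15181 = -25352$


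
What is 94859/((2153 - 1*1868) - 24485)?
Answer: -94859/24200 ≈ -3.9198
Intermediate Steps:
94859/((2153 - 1*1868) - 24485) = 94859/((2153 - 1868) - 24485) = 94859/(285 - 24485) = 94859/(-24200) = 94859*(-1/24200) = -94859/24200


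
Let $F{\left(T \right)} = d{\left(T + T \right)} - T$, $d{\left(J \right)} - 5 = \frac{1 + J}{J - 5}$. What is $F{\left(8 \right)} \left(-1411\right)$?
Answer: $\frac{22576}{11} \approx 2052.4$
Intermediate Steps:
$d{\left(J \right)} = 5 + \frac{1 + J}{-5 + J}$ ($d{\left(J \right)} = 5 + \frac{1 + J}{J - 5} = 5 + \frac{1 + J}{-5 + J}$)
$F{\left(T \right)} = - T + \frac{6 \left(-4 + 2 T\right)}{-5 + 2 T}$ ($F{\left(T \right)} = \frac{6 \left(-4 + \left(T + T\right)\right)}{-5 + \left(T + T\right)} - T = \frac{6 \left(-4 + 2 T\right)}{-5 + 2 T} - T = - T + \frac{6 \left(-4 + 2 T\right)}{-5 + 2 T}$)
$F{\left(8 \right)} \left(-1411\right) = \frac{-24 - 2 \cdot 8^{2} + 17 \cdot 8}{-5 + 2 \cdot 8} \left(-1411\right) = \frac{-24 - 128 + 136}{-5 + 16} \left(-1411\right) = \frac{-24 - 128 + 136}{11} \left(-1411\right) = \frac{1}{11} \left(-16\right) \left(-1411\right) = \left(- \frac{16}{11}\right) \left(-1411\right) = \frac{22576}{11}$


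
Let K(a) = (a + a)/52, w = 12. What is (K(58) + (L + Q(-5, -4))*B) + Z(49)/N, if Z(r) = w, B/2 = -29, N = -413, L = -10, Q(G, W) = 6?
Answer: 1257429/5369 ≈ 234.20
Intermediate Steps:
B = -58 (B = 2*(-29) = -58)
Z(r) = 12
K(a) = a/26 (K(a) = (2*a)*(1/52) = a/26)
(K(58) + (L + Q(-5, -4))*B) + Z(49)/N = ((1/26)*58 + (-10 + 6)*(-58)) + 12/(-413) = (29/13 - 4*(-58)) + 12*(-1/413) = (29/13 + 232) - 12/413 = 3045/13 - 12/413 = 1257429/5369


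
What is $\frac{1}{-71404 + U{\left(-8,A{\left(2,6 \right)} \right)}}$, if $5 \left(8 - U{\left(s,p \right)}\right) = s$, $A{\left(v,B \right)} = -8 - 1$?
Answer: $- \frac{5}{356972} \approx -1.4007 \cdot 10^{-5}$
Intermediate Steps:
$A{\left(v,B \right)} = -9$
$U{\left(s,p \right)} = 8 - \frac{s}{5}$
$\frac{1}{-71404 + U{\left(-8,A{\left(2,6 \right)} \right)}} = \frac{1}{-71404 + \left(8 - - \frac{8}{5}\right)} = \frac{1}{-71404 + \left(8 + \frac{8}{5}\right)} = \frac{1}{-71404 + \frac{48}{5}} = \frac{1}{- \frac{356972}{5}} = - \frac{5}{356972}$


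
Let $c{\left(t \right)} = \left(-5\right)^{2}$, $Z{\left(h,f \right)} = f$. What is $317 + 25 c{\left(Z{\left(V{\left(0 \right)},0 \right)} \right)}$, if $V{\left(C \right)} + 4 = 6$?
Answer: $942$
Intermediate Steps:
$V{\left(C \right)} = 2$ ($V{\left(C \right)} = -4 + 6 = 2$)
$c{\left(t \right)} = 25$
$317 + 25 c{\left(Z{\left(V{\left(0 \right)},0 \right)} \right)} = 317 + 25 \cdot 25 = 317 + 625 = 942$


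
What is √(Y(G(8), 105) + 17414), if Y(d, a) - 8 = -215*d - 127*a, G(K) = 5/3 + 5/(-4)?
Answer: √143907/6 ≈ 63.225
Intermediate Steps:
G(K) = 5/12 (G(K) = 5*(⅓) + 5*(-¼) = 5/3 - 5/4 = 5/12)
Y(d, a) = 8 - 215*d - 127*a (Y(d, a) = 8 + (-215*d - 127*a) = 8 - 215*d - 127*a)
√(Y(G(8), 105) + 17414) = √((8 - 215*5/12 - 127*105) + 17414) = √((8 - 1075/12 - 13335) + 17414) = √(-160999/12 + 17414) = √(47969/12) = √143907/6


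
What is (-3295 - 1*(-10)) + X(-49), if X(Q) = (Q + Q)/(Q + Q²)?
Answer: -78841/24 ≈ -3285.0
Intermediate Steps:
X(Q) = 2*Q/(Q + Q²) (X(Q) = (2*Q)/(Q + Q²) = 2*Q/(Q + Q²))
(-3295 - 1*(-10)) + X(-49) = (-3295 - 1*(-10)) + 2/(1 - 49) = (-3295 + 10) + 2/(-48) = -3285 + 2*(-1/48) = -3285 - 1/24 = -78841/24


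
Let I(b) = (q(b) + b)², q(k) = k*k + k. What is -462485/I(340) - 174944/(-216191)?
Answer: 27827347726529/34389727208640 ≈ 0.80918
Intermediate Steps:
q(k) = k + k² (q(k) = k² + k = k + k²)
I(b) = (b + b*(1 + b))² (I(b) = (b*(1 + b) + b)² = (b + b*(1 + b))²)
-462485/I(340) - 174944/(-216191) = -462485*1/(115600*(2 + 340)²) - 174944/(-216191) = -462485/(115600*342²) - 174944*(-1/216191) = -462485/(115600*116964) + 174944/216191 = -462485/13521038400 + 174944/216191 = -462485*1/13521038400 + 174944/216191 = -5441/159071040 + 174944/216191 = 27827347726529/34389727208640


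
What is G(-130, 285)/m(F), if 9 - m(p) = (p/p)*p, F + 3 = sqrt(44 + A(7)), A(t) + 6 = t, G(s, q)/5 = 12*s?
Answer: -10400/11 - 2600*sqrt(5)/11 ≈ -1474.0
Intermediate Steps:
G(s, q) = 60*s (G(s, q) = 5*(12*s) = 60*s)
A(t) = -6 + t
F = -3 + 3*sqrt(5) (F = -3 + sqrt(44 + (-6 + 7)) = -3 + sqrt(44 + 1) = -3 + sqrt(45) = -3 + 3*sqrt(5) ≈ 3.7082)
m(p) = 9 - p (m(p) = 9 - p/p*p = 9 - p)
G(-130, 285)/m(F) = (60*(-130))/(9 - (-3 + 3*sqrt(5))) = -7800/(9 + (3 - 3*sqrt(5))) = -7800/(12 - 3*sqrt(5))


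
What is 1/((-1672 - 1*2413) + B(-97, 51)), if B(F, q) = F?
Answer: -1/4182 ≈ -0.00023912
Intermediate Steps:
1/((-1672 - 1*2413) + B(-97, 51)) = 1/((-1672 - 1*2413) - 97) = 1/((-1672 - 2413) - 97) = 1/(-4085 - 97) = 1/(-4182) = -1/4182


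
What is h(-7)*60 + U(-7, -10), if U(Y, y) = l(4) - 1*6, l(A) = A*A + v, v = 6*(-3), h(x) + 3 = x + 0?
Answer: -608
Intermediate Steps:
h(x) = -3 + x (h(x) = -3 + (x + 0) = -3 + x)
v = -18
l(A) = -18 + A² (l(A) = A*A - 18 = A² - 18 = -18 + A²)
U(Y, y) = -8 (U(Y, y) = (-18 + 4²) - 1*6 = (-18 + 16) - 6 = -2 - 6 = -8)
h(-7)*60 + U(-7, -10) = (-3 - 7)*60 - 8 = -10*60 - 8 = -600 - 8 = -608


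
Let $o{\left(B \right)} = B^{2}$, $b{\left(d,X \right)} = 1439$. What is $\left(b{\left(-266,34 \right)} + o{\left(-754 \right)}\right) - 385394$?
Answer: $184561$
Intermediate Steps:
$\left(b{\left(-266,34 \right)} + o{\left(-754 \right)}\right) - 385394 = \left(1439 + \left(-754\right)^{2}\right) - 385394 = \left(1439 + 568516\right) - 385394 = 569955 - 385394 = 184561$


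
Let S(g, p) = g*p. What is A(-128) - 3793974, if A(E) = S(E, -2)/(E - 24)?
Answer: -72085538/19 ≈ -3.7940e+6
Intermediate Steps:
A(E) = -2*E/(-24 + E) (A(E) = (E*(-2))/(E - 24) = (-2*E)/(-24 + E) = -2*E/(-24 + E))
A(-128) - 3793974 = -2*(-128)/(-24 - 128) - 3793974 = -2*(-128)/(-152) - 3793974 = -2*(-128)*(-1/152) - 3793974 = -32/19 - 3793974 = -72085538/19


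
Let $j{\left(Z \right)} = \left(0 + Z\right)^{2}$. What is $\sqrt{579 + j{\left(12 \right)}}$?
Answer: $\sqrt{723} \approx 26.889$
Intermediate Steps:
$j{\left(Z \right)} = Z^{2}$
$\sqrt{579 + j{\left(12 \right)}} = \sqrt{579 + 12^{2}} = \sqrt{579 + 144} = \sqrt{723}$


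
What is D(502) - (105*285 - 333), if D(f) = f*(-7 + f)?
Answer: 218898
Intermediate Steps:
D(502) - (105*285 - 333) = 502*(-7 + 502) - (105*285 - 333) = 502*495 - (29925 - 333) = 248490 - 1*29592 = 248490 - 29592 = 218898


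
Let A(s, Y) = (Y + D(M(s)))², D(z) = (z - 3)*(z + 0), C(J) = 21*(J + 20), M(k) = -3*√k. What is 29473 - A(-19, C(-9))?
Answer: 27412 - 1080*I*√19 ≈ 27412.0 - 4707.6*I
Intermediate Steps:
C(J) = 420 + 21*J (C(J) = 21*(20 + J) = 420 + 21*J)
D(z) = z*(-3 + z) (D(z) = (-3 + z)*z = z*(-3 + z))
A(s, Y) = (Y - 3*√s*(-3 - 3*√s))² (A(s, Y) = (Y + (-3*√s)*(-3 - 3*√s))² = (Y - 3*√s*(-3 - 3*√s))²)
29473 - A(-19, C(-9)) = 29473 - ((420 + 21*(-9)) + 9*(-19) + 9*√(-19))² = 29473 - ((420 - 189) - 171 + 9*(I*√19))² = 29473 - (231 - 171 + 9*I*√19)² = 29473 - (60 + 9*I*√19)²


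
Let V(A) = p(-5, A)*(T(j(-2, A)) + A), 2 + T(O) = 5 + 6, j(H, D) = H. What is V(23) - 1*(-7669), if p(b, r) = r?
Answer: 8405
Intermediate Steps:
T(O) = 9 (T(O) = -2 + (5 + 6) = -2 + 11 = 9)
V(A) = A*(9 + A)
V(23) - 1*(-7669) = 23*(9 + 23) - 1*(-7669) = 23*32 + 7669 = 736 + 7669 = 8405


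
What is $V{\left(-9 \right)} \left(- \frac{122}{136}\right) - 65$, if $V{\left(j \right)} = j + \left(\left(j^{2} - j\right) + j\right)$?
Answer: $- \frac{2203}{17} \approx -129.59$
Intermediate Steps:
$V{\left(j \right)} = j + j^{2}$
$V{\left(-9 \right)} \left(- \frac{122}{136}\right) - 65 = - 9 \left(1 - 9\right) \left(- \frac{122}{136}\right) - 65 = \left(-9\right) \left(-8\right) \left(\left(-122\right) \frac{1}{136}\right) - 65 = 72 \left(- \frac{61}{68}\right) - 65 = - \frac{1098}{17} - 65 = - \frac{2203}{17}$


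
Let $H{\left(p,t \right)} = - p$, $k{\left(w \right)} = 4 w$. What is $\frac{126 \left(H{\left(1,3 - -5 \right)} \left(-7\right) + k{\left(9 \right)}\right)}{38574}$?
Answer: $\frac{301}{2143} \approx 0.14046$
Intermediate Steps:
$\frac{126 \left(H{\left(1,3 - -5 \right)} \left(-7\right) + k{\left(9 \right)}\right)}{38574} = \frac{126 \left(\left(-1\right) 1 \left(-7\right) + 4 \cdot 9\right)}{38574} = 126 \left(\left(-1\right) \left(-7\right) + 36\right) \frac{1}{38574} = 126 \left(7 + 36\right) \frac{1}{38574} = 126 \cdot 43 \cdot \frac{1}{38574} = 5418 \cdot \frac{1}{38574} = \frac{301}{2143}$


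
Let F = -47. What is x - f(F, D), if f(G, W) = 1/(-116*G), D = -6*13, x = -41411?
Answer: -225772773/5452 ≈ -41411.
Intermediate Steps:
D = -78
f(G, W) = -1/(116*G)
x - f(F, D) = -41411 - (-1)/(116*(-47)) = -41411 - (-1)*(-1)/(116*47) = -41411 - 1*1/5452 = -41411 - 1/5452 = -225772773/5452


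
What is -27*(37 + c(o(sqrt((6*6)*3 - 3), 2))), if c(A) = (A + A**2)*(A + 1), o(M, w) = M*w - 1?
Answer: 10341 - 22680*sqrt(105) ≈ -2.2206e+5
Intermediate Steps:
o(M, w) = -1 + M*w
c(A) = (1 + A)*(A + A**2) (c(A) = (A + A**2)*(1 + A) = (1 + A)*(A + A**2))
-27*(37 + c(o(sqrt((6*6)*3 - 3), 2))) = -27*(37 + (-1 + sqrt((6*6)*3 - 3)*2)*(1 + (-1 + sqrt((6*6)*3 - 3)*2)**2 + 2*(-1 + sqrt((6*6)*3 - 3)*2))) = -27*(37 + (-1 + sqrt(36*3 - 3)*2)*(1 + (-1 + sqrt(36*3 - 3)*2)**2 + 2*(-1 + sqrt(36*3 - 3)*2))) = -27*(37 + (-1 + sqrt(108 - 3)*2)*(1 + (-1 + sqrt(108 - 3)*2)**2 + 2*(-1 + sqrt(108 - 3)*2))) = -27*(37 + (-1 + sqrt(105)*2)*(1 + (-1 + sqrt(105)*2)**2 + 2*(-1 + sqrt(105)*2))) = -27*(37 + (-1 + 2*sqrt(105))*(1 + (-1 + 2*sqrt(105))**2 + 2*(-1 + 2*sqrt(105)))) = -27*(37 + (-1 + 2*sqrt(105))*(1 + (-1 + 2*sqrt(105))**2 + (-2 + 4*sqrt(105)))) = -27*(37 + (-1 + 2*sqrt(105))*(-1 + (-1 + 2*sqrt(105))**2 + 4*sqrt(105))) = -999 - 27*(-1 + 2*sqrt(105))*(-1 + (-1 + 2*sqrt(105))**2 + 4*sqrt(105))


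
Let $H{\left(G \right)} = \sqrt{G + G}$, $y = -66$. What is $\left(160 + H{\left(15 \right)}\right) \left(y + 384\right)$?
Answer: $50880 + 318 \sqrt{30} \approx 52622.0$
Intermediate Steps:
$H{\left(G \right)} = \sqrt{2} \sqrt{G}$ ($H{\left(G \right)} = \sqrt{2 G} = \sqrt{2} \sqrt{G}$)
$\left(160 + H{\left(15 \right)}\right) \left(y + 384\right) = \left(160 + \sqrt{2} \sqrt{15}\right) \left(-66 + 384\right) = \left(160 + \sqrt{30}\right) 318 = 50880 + 318 \sqrt{30}$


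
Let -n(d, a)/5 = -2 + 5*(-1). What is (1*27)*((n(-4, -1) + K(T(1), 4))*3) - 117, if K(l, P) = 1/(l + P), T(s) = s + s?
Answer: 5463/2 ≈ 2731.5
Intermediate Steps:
T(s) = 2*s
K(l, P) = 1/(P + l)
n(d, a) = 35 (n(d, a) = -5*(-2 + 5*(-1)) = -5*(-2 - 5) = -5*(-7) = 35)
(1*27)*((n(-4, -1) + K(T(1), 4))*3) - 117 = (1*27)*((35 + 1/(4 + 2*1))*3) - 117 = 27*((35 + 1/(4 + 2))*3) - 117 = 27*((35 + 1/6)*3) - 117 = 27*((211/6)*3) - 117 = 27*(211/2) - 117 = 5697/2 - 117 = 5463/2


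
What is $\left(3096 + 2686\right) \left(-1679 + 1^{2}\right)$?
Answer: $-9702196$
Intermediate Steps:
$\left(3096 + 2686\right) \left(-1679 + 1^{2}\right) = 5782 \left(-1679 + 1\right) = 5782 \left(-1678\right) = -9702196$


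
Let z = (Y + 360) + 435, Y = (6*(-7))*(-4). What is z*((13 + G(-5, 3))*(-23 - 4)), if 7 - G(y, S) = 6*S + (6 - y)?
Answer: 234009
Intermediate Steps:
G(y, S) = 1 + y - 6*S (G(y, S) = 7 - (6*S + (6 - y)) = 7 - (6 - y + 6*S) = 7 + (-6 + y - 6*S) = 1 + y - 6*S)
Y = 168 (Y = -42*(-4) = 168)
z = 963 (z = (168 + 360) + 435 = 528 + 435 = 963)
z*((13 + G(-5, 3))*(-23 - 4)) = 963*((13 + (1 - 5 - 6*3))*(-23 - 4)) = 963*((13 + (1 - 5 - 18))*(-27)) = 963*((13 - 22)*(-27)) = 963*(-9*(-27)) = 963*243 = 234009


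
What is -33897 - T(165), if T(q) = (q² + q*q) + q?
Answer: -88512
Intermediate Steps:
T(q) = q + 2*q² (T(q) = (q² + q²) + q = 2*q² + q = q + 2*q²)
-33897 - T(165) = -33897 - 165*(1 + 2*165) = -33897 - 165*(1 + 330) = -33897 - 165*331 = -33897 - 1*54615 = -33897 - 54615 = -88512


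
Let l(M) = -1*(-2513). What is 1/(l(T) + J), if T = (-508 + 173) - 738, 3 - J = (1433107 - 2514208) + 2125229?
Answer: -1/1041612 ≈ -9.6005e-7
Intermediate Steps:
J = -1044125 (J = 3 - ((1433107 - 2514208) + 2125229) = 3 - (-1081101 + 2125229) = 3 - 1*1044128 = 3 - 1044128 = -1044125)
T = -1073 (T = -335 - 738 = -1073)
l(M) = 2513
1/(l(T) + J) = 1/(2513 - 1044125) = 1/(-1041612) = -1/1041612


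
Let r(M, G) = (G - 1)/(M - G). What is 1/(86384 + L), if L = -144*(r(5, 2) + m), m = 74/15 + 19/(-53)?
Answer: 265/22704464 ≈ 1.1672e-5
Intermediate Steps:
r(M, G) = (-1 + G)/(M - G)
m = 3637/795 (m = 74*(1/15) + 19*(-1/53) = 74/15 - 19/53 = 3637/795 ≈ 4.5748)
L = -187296/265 (L = -144*((1 - 1*2)/(2 - 1*5) + 3637/795) = -144*((1 - 2)/(2 - 5) + 3637/795) = -144*(-1/(-3) + 3637/795) = -144*(-⅓*(-1) + 3637/795) = -144*(⅓ + 3637/795) = -144*3902/795 = -187296/265 ≈ -706.78)
1/(86384 + L) = 1/(86384 - 187296/265) = 1/(22704464/265) = 265/22704464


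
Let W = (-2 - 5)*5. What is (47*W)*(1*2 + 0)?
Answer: -3290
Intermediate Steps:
W = -35 (W = -7*5 = -35)
(47*W)*(1*2 + 0) = (47*(-35))*(1*2 + 0) = -1645*(2 + 0) = -1645*2 = -3290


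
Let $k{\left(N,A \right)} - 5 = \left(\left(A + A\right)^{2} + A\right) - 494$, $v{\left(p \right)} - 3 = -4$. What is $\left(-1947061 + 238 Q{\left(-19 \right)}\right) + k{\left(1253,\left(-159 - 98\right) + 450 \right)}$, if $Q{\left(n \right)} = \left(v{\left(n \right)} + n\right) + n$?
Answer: $-1807643$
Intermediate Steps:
$v{\left(p \right)} = -1$ ($v{\left(p \right)} = 3 - 4 = -1$)
$Q{\left(n \right)} = -1 + 2 n$ ($Q{\left(n \right)} = \left(-1 + n\right) + n = -1 + 2 n$)
$k{\left(N,A \right)} = -489 + A + 4 A^{2}$ ($k{\left(N,A \right)} = 5 - \left(494 - A - \left(A + A\right)^{2}\right) = 5 - \left(494 - A - 4 A^{2}\right) = 5 + \left(-494 + A + 4 A^{2}\right) = -489 + A + 4 A^{2}$)
$\left(-1947061 + 238 Q{\left(-19 \right)}\right) + k{\left(1253,\left(-159 - 98\right) + 450 \right)} = \left(-1947061 + 238 \left(-1 + 2 \left(-19\right)\right)\right) + \left(-489 + \left(\left(-159 - 98\right) + 450\right) + 4 \left(\left(-159 - 98\right) + 450\right)^{2}\right) = \left(-1947061 + 238 \left(-1 - 38\right)\right) + \left(-489 + \left(-257 + 450\right) + 4 \left(-257 + 450\right)^{2}\right) = \left(-1947061 + 238 \left(-39\right)\right) + \left(-489 + 193 + 4 \cdot 193^{2}\right) = \left(-1947061 - 9282\right) + \left(-489 + 193 + 4 \cdot 37249\right) = -1956343 + \left(-489 + 193 + 148996\right) = -1956343 + 148700 = -1807643$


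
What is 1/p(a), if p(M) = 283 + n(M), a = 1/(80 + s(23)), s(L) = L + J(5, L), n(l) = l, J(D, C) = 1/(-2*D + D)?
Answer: 514/145467 ≈ 0.0035334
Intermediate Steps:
J(D, C) = -1/D (J(D, C) = 1/(-D) = -1/D)
s(L) = -⅕ + L (s(L) = L - 1/5 = L - 1*⅕ = L - ⅕ = -⅕ + L)
a = 5/514 (a = 1/(80 + (-⅕ + 23)) = 1/(80 + 114/5) = 1/(514/5) = 5/514 ≈ 0.0097276)
p(M) = 283 + M
1/p(a) = 1/(283 + 5/514) = 1/(145467/514) = 514/145467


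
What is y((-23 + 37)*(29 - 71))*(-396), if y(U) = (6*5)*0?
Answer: 0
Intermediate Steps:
y(U) = 0 (y(U) = 30*0 = 0)
y((-23 + 37)*(29 - 71))*(-396) = 0*(-396) = 0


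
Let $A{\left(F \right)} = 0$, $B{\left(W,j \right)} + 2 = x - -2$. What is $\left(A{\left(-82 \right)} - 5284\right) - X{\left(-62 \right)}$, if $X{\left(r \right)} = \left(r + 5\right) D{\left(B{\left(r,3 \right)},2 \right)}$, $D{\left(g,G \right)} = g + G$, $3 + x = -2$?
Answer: $-5455$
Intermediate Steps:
$x = -5$ ($x = -3 - 2 = -5$)
$B{\left(W,j \right)} = -5$ ($B{\left(W,j \right)} = -2 - 3 = -5$)
$D{\left(g,G \right)} = G + g$
$X{\left(r \right)} = -15 - 3 r$ ($X{\left(r \right)} = \left(r + 5\right) \left(2 - 5\right) = \left(5 + r\right) \left(-3\right) = -15 - 3 r$)
$\left(A{\left(-82 \right)} - 5284\right) - X{\left(-62 \right)} = \left(0 - 5284\right) - \left(-15 - -186\right) = -5284 - \left(-15 + 186\right) = -5284 - 171 = -5455$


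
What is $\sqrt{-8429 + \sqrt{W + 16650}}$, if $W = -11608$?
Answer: $\sqrt{-8429 + \sqrt{5042}} \approx 91.422 i$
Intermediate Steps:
$\sqrt{-8429 + \sqrt{W + 16650}} = \sqrt{-8429 + \sqrt{-11608 + 16650}} = \sqrt{-8429 + \sqrt{5042}}$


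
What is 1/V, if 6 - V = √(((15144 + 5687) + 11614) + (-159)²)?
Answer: -1/9615 - √6414/19230 ≈ -0.0042687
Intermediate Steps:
V = 6 - 3*√6414 (V = 6 - √(((15144 + 5687) + 11614) + (-159)²) = 6 - √((20831 + 11614) + 25281) = 6 - √(32445 + 25281) = 6 - √57726 = 6 - 3*√6414 ≈ -234.26)
1/V = 1/(6 - 3*√6414)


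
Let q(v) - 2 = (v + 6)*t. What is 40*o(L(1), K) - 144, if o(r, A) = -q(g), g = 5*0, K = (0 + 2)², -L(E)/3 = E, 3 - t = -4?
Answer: -1904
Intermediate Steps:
t = 7 (t = 3 - 1*(-4) = 3 + 4 = 7)
L(E) = -3*E
K = 4 (K = 2² = 4)
g = 0
q(v) = 44 + 7*v (q(v) = 2 + (v + 6)*7 = 2 + (6 + v)*7 = 2 + (42 + 7*v) = 44 + 7*v)
o(r, A) = -44 (o(r, A) = -(44 + 7*0) = -(44 + 0) = -1*44 = -44)
40*o(L(1), K) - 144 = 40*(-44) - 144 = -1760 - 144 = -1904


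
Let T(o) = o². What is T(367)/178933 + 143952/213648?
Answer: 1136120806/796430783 ≈ 1.4265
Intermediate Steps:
T(367)/178933 + 143952/213648 = 367²/178933 + 143952/213648 = 134689*(1/178933) + 143952*(1/213648) = 134689/178933 + 2999/4451 = 1136120806/796430783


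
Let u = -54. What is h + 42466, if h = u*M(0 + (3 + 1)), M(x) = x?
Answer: 42250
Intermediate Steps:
h = -216 (h = -54*(0 + (3 + 1)) = -54*(0 + 4) = -54*4 = -216)
h + 42466 = -216 + 42466 = 42250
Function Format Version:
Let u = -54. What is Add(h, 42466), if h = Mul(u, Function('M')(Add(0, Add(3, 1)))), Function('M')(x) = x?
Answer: 42250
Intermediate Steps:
h = -216 (h = Mul(-54, Add(0, Add(3, 1))) = Mul(-54, Add(0, 4)) = Mul(-54, 4) = -216)
Add(h, 42466) = Add(-216, 42466) = 42250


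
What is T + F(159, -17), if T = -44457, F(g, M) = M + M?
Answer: -44491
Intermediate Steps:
F(g, M) = 2*M
T + F(159, -17) = -44457 + 2*(-17) = -44457 - 34 = -44491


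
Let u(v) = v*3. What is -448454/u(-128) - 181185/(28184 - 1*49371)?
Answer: 4785484969/4067904 ≈ 1176.4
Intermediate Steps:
u(v) = 3*v
-448454/u(-128) - 181185/(28184 - 1*49371) = -448454/(3*(-128)) - 181185/(28184 - 1*49371) = -448454/(-384) - 181185/(28184 - 49371) = -448454*(-1/384) - 181185/(-21187) = 224227/192 - 181185*(-1/21187) = 224227/192 + 181185/21187 = 4785484969/4067904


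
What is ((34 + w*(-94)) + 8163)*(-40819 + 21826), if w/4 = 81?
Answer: 422765187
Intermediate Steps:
w = 324 (w = 4*81 = 324)
((34 + w*(-94)) + 8163)*(-40819 + 21826) = ((34 + 324*(-94)) + 8163)*(-40819 + 21826) = ((34 - 30456) + 8163)*(-18993) = (-30422 + 8163)*(-18993) = -22259*(-18993) = 422765187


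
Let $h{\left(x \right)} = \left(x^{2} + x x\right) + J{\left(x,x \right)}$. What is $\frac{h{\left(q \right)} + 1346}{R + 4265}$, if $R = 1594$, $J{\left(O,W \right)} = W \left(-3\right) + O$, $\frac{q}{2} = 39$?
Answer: $\frac{13358}{5859} \approx 2.2799$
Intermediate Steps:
$q = 78$ ($q = 2 \cdot 39 = 78$)
$J{\left(O,W \right)} = O - 3 W$ ($J{\left(O,W \right)} = - 3 W + O = O - 3 W$)
$h{\left(x \right)} = - 2 x + 2 x^{2}$ ($h{\left(x \right)} = \left(x^{2} + x x\right) + \left(x - 3 x\right) = \left(x^{2} + x^{2}\right) - 2 x = 2 x^{2} - 2 x = - 2 x + 2 x^{2}$)
$\frac{h{\left(q \right)} + 1346}{R + 4265} = \frac{2 \cdot 78 \left(-1 + 78\right) + 1346}{1594 + 4265} = \frac{2 \cdot 78 \cdot 77 + 1346}{5859} = \left(12012 + 1346\right) \frac{1}{5859} = 13358 \cdot \frac{1}{5859} = \frac{13358}{5859}$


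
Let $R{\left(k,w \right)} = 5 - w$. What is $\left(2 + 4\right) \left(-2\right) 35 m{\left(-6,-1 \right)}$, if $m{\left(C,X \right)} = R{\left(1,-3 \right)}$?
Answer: $-3360$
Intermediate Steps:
$m{\left(C,X \right)} = 8$ ($m{\left(C,X \right)} = 5 - -3 = 5 + 3 = 8$)
$\left(2 + 4\right) \left(-2\right) 35 m{\left(-6,-1 \right)} = \left(2 + 4\right) \left(-2\right) 35 \cdot 8 = 6 \left(-2\right) 35 \cdot 8 = \left(-12\right) 35 \cdot 8 = \left(-420\right) 8 = -3360$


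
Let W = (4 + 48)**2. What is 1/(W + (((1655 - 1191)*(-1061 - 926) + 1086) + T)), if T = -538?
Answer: -1/918716 ≈ -1.0885e-6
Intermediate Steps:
W = 2704 (W = 52**2 = 2704)
1/(W + (((1655 - 1191)*(-1061 - 926) + 1086) + T)) = 1/(2704 + (((1655 - 1191)*(-1061 - 926) + 1086) - 538)) = 1/(2704 + ((464*(-1987) + 1086) - 538)) = 1/(2704 + ((-921968 + 1086) - 538)) = 1/(2704 + (-920882 - 538)) = 1/(2704 - 921420) = 1/(-918716) = -1/918716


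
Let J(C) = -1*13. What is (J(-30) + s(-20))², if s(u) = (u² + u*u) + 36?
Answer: 677329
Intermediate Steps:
s(u) = 36 + 2*u² (s(u) = (u² + u²) + 36 = 2*u² + 36 = 36 + 2*u²)
J(C) = -13
(J(-30) + s(-20))² = (-13 + (36 + 2*(-20)²))² = (-13 + (36 + 2*400))² = (-13 + (36 + 800))² = (-13 + 836)² = 823² = 677329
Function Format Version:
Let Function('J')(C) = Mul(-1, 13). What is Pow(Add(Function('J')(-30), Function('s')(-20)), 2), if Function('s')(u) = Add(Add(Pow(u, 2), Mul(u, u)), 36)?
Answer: 677329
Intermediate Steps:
Function('s')(u) = Add(36, Mul(2, Pow(u, 2))) (Function('s')(u) = Add(Add(Pow(u, 2), Pow(u, 2)), 36) = Add(Mul(2, Pow(u, 2)), 36) = Add(36, Mul(2, Pow(u, 2))))
Function('J')(C) = -13
Pow(Add(Function('J')(-30), Function('s')(-20)), 2) = Pow(Add(-13, Add(36, Mul(2, Pow(-20, 2)))), 2) = Pow(Add(-13, Add(36, Mul(2, 400))), 2) = Pow(Add(-13, Add(36, 800)), 2) = Pow(Add(-13, 836), 2) = Pow(823, 2) = 677329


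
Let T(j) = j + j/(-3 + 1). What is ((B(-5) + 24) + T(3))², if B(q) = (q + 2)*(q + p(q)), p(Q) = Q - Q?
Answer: 6561/4 ≈ 1640.3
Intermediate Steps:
p(Q) = 0
B(q) = q*(2 + q) (B(q) = (q + 2)*(q + 0) = (2 + q)*q = q*(2 + q))
T(j) = j/2 (T(j) = j + j/(-2) = j - j/2 = j/2)
((B(-5) + 24) + T(3))² = ((-5*(2 - 5) + 24) + (½)*3)² = ((-5*(-3) + 24) + 3/2)² = ((15 + 24) + 3/2)² = (39 + 3/2)² = (81/2)² = 6561/4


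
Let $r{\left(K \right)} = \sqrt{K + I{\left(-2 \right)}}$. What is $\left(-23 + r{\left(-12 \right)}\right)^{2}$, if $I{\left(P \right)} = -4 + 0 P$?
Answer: $513 - 184 i \approx 513.0 - 184.0 i$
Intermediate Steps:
$I{\left(P \right)} = -4$ ($I{\left(P \right)} = -4 + 0 = -4$)
$r{\left(K \right)} = \sqrt{-4 + K}$ ($r{\left(K \right)} = \sqrt{K - 4} = \sqrt{-4 + K}$)
$\left(-23 + r{\left(-12 \right)}\right)^{2} = \left(-23 + \sqrt{-4 - 12}\right)^{2} = \left(-23 + \sqrt{-16}\right)^{2} = \left(-23 + 4 i\right)^{2}$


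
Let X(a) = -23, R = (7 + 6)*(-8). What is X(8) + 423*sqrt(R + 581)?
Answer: -23 + 1269*sqrt(53) ≈ 9215.5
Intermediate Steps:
R = -104 (R = 13*(-8) = -104)
X(8) + 423*sqrt(R + 581) = -23 + 423*sqrt(-104 + 581) = -23 + 423*sqrt(477) = -23 + 423*(3*sqrt(53)) = -23 + 1269*sqrt(53)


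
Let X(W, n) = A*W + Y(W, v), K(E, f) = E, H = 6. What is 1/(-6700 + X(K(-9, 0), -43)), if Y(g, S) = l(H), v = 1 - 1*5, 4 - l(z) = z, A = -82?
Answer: -1/5964 ≈ -0.00016767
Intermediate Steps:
l(z) = 4 - z
v = -4 (v = 1 - 5 = -4)
Y(g, S) = -2 (Y(g, S) = 4 - 1*6 = 4 - 6 = -2)
X(W, n) = -2 - 82*W (X(W, n) = -82*W - 2 = -2 - 82*W)
1/(-6700 + X(K(-9, 0), -43)) = 1/(-6700 + (-2 - 82*(-9))) = 1/(-6700 + (-2 + 738)) = 1/(-6700 + 736) = 1/(-5964) = -1/5964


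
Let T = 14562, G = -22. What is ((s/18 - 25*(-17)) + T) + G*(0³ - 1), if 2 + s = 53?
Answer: 90071/6 ≈ 15012.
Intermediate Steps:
s = 51 (s = -2 + 53 = 51)
((s/18 - 25*(-17)) + T) + G*(0³ - 1) = ((51/18 - 25*(-17)) + 14562) - 22*(0³ - 1) = ((51*(1/18) + 425) + 14562) - 22*(0 - 1) = ((17/6 + 425) + 14562) - 22*(-1) = (2567/6 + 14562) + 22 = 89939/6 + 22 = 90071/6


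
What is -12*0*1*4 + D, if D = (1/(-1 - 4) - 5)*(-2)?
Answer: 52/5 ≈ 10.400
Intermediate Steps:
D = 52/5 (D = (1/(-5) - 5)*(-2) = (-1/5 - 5)*(-2) = -26/5*(-2) = 52/5 ≈ 10.400)
-12*0*1*4 + D = -12*0*1*4 + 52/5 = -0*4 + 52/5 = -12*0 + 52/5 = 0 + 52/5 = 52/5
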